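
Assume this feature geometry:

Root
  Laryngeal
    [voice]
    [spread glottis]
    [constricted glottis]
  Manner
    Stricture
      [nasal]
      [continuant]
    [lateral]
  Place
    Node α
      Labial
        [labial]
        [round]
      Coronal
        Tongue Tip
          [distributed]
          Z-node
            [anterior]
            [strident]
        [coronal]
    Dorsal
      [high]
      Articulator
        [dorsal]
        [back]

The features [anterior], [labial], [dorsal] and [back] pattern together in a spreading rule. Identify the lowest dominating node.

[anterior]: Root / Place / Node α / Coronal / Tongue Tip / Z-node / [anterior].
[labial]: Root / Place / Node α / Labial / [labial].
[dorsal]: Root / Place / Dorsal / Articulator / [dorsal].
[back]: Root / Place / Dorsal / Articulator / [back].
The listed terminals split across distinct daughters of Place, so Place itself is the smallest node containing them all.

Place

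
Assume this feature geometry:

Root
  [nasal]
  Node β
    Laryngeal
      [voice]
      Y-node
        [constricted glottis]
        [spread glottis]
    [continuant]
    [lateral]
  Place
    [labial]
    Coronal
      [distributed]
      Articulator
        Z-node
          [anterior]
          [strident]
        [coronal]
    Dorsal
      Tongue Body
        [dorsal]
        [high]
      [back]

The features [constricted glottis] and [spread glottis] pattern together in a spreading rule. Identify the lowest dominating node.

[constricted glottis]: Root > Node β > Laryngeal > Y-node > [constricted glottis].
[spread glottis]: Root > Node β > Laryngeal > Y-node > [spread glottis].
These paths first converge at Y-node; no daughter of Y-node dominates all 2 features, so Y-node is the minimal constituent.

Y-node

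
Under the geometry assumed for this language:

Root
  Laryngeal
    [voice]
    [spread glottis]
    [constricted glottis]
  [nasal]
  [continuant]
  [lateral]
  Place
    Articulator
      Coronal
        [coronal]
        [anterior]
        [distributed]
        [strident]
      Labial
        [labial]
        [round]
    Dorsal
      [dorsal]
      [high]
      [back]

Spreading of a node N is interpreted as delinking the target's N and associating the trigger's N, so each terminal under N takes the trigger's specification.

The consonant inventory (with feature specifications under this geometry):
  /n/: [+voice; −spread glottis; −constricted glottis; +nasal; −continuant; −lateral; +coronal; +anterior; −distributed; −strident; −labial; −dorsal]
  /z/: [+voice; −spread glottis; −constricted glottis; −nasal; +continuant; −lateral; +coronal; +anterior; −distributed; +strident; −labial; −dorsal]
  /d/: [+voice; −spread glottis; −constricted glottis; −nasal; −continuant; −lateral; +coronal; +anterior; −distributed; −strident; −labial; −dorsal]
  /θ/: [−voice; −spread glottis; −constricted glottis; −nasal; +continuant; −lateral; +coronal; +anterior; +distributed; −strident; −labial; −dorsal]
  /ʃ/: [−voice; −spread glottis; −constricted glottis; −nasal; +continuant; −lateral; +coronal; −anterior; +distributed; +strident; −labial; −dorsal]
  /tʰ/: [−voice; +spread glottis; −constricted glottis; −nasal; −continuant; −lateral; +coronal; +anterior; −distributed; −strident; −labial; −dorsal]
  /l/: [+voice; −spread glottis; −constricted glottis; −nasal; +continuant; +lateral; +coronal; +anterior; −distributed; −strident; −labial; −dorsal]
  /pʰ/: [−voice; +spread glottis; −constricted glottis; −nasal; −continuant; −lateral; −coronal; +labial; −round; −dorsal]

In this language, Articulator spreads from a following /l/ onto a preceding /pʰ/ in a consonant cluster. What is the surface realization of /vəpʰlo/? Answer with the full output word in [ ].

[vətʰlo]

Articulator immediately or transitively dominates [coronal], [anterior], [distributed], [strident], [labial], [round].
Spreading Articulator from /l/ onto /pʰ/ replaces those values with /l/'s: [+coronal], [+anterior], [−distributed], [−strident], [−labial]. Features outside Articulator ([voice], [spread glottis], [constricted glottis], …) stay as in /pʰ/.
Among the inventory, only /tʰ/ has exactly this specification, giving the surface form [vətʰlo].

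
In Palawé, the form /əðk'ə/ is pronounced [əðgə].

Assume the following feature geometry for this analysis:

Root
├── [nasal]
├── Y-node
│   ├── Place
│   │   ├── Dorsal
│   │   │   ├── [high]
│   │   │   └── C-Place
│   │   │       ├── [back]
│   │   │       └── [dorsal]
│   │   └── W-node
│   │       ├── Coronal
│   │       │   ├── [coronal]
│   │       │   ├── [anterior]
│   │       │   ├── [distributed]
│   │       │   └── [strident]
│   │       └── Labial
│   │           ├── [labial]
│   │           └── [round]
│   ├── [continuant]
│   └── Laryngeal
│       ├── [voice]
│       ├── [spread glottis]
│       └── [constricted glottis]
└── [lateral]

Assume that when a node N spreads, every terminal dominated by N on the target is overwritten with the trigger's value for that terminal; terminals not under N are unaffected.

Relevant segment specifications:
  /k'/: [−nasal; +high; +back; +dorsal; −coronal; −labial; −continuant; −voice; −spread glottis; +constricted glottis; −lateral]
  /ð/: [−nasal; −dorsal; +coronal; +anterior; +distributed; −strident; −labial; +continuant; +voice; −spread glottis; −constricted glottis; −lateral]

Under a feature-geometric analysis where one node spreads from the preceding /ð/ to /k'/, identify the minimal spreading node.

Laryngeal

Feature comparison: [voice], [constricted glottis] differ between /k'/ and [g]; the remaining terminals match.
In this geometry the lowest node dominating all of them is Laryngeal: every daughter of Laryngeal dominates only a proper subset, so no lower node suffices.
If Laryngeal spreads, every terminal under it takes /ð/'s value, producing [g] as observed.
Since [continuant], [dorsal] are preserved even though /ð/ disagrees there, no node above Laryngeal spread.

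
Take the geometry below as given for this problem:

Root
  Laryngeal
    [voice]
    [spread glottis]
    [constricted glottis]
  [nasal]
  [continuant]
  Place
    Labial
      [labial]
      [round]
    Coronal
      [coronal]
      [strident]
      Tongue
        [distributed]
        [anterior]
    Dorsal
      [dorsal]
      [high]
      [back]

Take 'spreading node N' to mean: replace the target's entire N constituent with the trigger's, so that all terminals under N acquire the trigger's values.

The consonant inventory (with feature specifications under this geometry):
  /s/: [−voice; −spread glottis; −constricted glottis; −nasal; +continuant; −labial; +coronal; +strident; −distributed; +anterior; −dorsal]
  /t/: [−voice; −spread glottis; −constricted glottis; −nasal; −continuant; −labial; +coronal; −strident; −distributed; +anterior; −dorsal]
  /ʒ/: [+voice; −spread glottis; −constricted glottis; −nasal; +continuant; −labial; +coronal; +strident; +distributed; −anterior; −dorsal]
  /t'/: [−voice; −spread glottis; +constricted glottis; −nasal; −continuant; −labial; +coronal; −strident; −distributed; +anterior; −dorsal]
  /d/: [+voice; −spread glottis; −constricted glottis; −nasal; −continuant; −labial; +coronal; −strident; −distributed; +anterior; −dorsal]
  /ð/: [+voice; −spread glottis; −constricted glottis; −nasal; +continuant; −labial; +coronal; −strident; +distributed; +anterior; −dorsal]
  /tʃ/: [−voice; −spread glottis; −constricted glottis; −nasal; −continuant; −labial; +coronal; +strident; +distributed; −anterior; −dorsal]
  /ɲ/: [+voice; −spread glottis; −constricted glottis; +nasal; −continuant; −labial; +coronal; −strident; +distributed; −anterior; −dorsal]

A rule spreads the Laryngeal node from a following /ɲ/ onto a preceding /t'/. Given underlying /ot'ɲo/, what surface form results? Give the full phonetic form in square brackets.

The Laryngeal node dominates the terminals [voice], [spread glottis], [constricted glottis].
After delinking /t'/'s Laryngeal and linking /ɲ/'s, the affected terminals become [+voice], [−spread glottis], [−constricted glottis]; [nasal], [continuant], [labial], … (outside Laryngeal) are retained from /t'/.
This feature bundle is that of [d], so /ot'ɲo/ surfaces as [odɲo].

[odɲo]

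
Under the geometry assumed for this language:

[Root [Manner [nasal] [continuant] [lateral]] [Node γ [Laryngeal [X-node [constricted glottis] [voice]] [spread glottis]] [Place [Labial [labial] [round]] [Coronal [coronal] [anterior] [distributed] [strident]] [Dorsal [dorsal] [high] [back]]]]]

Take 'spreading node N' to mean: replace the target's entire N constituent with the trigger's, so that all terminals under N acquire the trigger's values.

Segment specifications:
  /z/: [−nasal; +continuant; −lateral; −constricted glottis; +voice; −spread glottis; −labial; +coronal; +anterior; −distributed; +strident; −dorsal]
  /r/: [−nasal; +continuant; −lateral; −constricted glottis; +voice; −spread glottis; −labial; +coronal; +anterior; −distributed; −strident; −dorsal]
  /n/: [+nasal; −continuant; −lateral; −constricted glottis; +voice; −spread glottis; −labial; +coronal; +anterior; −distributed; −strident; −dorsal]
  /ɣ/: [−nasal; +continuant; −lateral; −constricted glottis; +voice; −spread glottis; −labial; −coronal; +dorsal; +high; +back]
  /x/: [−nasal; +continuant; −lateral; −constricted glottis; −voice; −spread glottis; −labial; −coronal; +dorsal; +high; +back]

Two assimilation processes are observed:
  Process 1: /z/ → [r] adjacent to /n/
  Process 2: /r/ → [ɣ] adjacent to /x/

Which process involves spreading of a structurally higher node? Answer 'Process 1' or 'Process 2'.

Process 1 alters [strident]; the lowest dominating node is [strident] (depth 4 from Root).
In Process 2, [coronal], [anterior], [distributed], [strident], [dorsal], [high], [back] change, so the minimal spreading node is Place at depth 2.
Place (depth 2) sits above [strident] (depth 4), making Process 2 the one with the higher spreading node.

Process 2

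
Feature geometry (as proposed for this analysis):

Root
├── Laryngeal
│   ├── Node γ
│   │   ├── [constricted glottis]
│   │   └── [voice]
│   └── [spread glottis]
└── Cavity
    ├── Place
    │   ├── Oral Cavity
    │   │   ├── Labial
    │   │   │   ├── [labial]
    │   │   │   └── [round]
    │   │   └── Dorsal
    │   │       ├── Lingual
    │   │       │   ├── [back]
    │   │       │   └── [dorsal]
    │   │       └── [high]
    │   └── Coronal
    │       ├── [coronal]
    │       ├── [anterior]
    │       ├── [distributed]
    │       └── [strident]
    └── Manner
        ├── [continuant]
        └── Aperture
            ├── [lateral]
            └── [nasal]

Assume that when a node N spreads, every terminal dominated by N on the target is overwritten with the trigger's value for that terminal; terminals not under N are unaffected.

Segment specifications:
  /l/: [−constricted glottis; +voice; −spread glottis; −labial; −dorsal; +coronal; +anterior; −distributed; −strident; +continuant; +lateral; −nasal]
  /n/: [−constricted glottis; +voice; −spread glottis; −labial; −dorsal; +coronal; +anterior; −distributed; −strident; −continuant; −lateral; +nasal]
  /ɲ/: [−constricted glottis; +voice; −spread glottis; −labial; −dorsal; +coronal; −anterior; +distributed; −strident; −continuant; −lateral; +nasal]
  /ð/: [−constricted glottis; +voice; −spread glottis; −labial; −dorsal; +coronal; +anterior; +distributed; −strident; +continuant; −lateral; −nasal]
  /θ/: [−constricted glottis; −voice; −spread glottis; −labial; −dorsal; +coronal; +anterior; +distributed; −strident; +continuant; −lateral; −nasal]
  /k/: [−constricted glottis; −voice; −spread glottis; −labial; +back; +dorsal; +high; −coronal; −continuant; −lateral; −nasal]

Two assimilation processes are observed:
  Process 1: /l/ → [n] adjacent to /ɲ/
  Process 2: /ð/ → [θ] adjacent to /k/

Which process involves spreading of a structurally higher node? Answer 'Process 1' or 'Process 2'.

Process 1

Process 1 alters [nasal], [continuant], [lateral]; the lowest common ancestor is Manner (depth 2 from Root).
Process 2 alters [voice]; the lowest dominating node is [voice] (depth 3 from Root).
Depth 2 < depth 3; Process 1 involves the structurally higher constituent Manner.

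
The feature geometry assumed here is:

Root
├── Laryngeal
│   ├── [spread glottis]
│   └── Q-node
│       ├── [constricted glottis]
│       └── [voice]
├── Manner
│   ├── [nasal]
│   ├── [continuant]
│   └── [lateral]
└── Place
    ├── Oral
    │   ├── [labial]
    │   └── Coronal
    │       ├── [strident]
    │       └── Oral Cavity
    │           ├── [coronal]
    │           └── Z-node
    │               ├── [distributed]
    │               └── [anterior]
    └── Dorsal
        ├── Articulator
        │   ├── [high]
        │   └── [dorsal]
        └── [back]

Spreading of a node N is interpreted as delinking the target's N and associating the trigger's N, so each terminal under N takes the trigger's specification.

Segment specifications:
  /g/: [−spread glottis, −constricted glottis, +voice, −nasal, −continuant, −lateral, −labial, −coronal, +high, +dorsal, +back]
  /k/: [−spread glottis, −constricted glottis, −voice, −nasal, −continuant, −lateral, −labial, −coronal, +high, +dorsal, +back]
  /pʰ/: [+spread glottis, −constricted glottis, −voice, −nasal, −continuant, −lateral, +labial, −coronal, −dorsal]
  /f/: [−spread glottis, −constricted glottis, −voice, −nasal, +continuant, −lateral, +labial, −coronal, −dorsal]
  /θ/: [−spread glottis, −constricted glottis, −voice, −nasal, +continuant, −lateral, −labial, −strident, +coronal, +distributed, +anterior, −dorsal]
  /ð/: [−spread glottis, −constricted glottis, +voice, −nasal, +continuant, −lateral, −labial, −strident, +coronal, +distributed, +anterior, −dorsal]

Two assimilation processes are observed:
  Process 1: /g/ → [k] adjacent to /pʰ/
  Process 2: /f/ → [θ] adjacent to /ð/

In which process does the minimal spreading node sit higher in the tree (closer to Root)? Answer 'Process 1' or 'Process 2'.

Process 1: the feature that changes is [voice]; the minimal node is [voice] (depth 3).
Process 2: the features that change are [labial], [coronal], [anterior], [distributed], [strident]; the minimal node is Oral (depth 2).
Depth 2 < depth 3; Process 2 involves the structurally higher constituent Oral.

Process 2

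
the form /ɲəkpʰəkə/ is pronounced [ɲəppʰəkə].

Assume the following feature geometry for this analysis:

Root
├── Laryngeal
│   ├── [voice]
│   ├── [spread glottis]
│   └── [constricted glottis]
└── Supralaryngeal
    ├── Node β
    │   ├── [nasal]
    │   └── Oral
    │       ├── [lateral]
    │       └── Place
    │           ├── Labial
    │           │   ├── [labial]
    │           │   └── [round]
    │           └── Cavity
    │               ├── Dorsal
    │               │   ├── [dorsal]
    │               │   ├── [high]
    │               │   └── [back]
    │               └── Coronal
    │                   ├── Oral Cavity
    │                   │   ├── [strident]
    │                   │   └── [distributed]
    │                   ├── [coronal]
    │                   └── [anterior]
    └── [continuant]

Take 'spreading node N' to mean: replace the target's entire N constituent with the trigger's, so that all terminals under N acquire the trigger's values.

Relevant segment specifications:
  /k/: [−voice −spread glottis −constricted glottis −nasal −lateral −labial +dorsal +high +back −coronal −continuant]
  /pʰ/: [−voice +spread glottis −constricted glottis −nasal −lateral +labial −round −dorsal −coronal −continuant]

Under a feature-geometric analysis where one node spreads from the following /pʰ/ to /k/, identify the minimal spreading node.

The alternation /k/ → [p] changes [labial], [round], [dorsal], [high], [back] and nothing else.
Tracing each changed feature up the tree, the paths first meet at Place; any lower node misses at least one of them.
If Place spreads, every terminal under it takes /pʰ/'s value, producing [p] as observed.
[spread glottis] stays as in /k/ although /pʰ/ differs there, so no node dominating it spread; among the remaining candidates Place is the lowest that derives the output.

Place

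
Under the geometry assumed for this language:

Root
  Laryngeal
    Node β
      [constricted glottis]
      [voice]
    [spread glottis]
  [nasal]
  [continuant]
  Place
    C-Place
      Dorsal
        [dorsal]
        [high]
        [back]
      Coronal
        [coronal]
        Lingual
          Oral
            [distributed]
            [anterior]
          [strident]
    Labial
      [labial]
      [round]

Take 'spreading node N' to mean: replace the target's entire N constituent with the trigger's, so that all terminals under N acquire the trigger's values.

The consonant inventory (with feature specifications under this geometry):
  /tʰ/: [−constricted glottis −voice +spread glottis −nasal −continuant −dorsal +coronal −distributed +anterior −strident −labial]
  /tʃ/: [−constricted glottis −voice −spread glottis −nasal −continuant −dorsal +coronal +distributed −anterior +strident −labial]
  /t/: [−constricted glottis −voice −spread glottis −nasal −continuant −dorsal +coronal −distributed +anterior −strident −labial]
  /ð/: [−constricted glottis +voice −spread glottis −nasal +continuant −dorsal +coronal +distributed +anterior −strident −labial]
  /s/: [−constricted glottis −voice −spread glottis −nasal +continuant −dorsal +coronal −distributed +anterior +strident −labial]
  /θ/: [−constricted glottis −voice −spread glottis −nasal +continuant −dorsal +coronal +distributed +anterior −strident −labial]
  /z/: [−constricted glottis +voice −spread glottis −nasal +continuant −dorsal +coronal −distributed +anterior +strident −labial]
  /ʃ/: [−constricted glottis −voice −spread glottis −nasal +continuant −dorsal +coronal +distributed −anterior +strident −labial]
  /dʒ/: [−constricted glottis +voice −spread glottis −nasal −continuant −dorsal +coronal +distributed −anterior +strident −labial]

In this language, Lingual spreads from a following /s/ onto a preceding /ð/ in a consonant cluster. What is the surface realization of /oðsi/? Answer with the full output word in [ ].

Lingual immediately or transitively dominates [distributed], [anterior], [strident].
Spreading Lingual from /s/ onto /ð/ replaces those values with /s/'s: [−distributed], [+anterior], [+strident]. Features outside Lingual ([constricted glottis], [voice], [spread glottis], …) stay as in /ð/.
The resulting bundle matches /z/ in the inventory; substituting it for /ð/ gives [ozsi].

[ozsi]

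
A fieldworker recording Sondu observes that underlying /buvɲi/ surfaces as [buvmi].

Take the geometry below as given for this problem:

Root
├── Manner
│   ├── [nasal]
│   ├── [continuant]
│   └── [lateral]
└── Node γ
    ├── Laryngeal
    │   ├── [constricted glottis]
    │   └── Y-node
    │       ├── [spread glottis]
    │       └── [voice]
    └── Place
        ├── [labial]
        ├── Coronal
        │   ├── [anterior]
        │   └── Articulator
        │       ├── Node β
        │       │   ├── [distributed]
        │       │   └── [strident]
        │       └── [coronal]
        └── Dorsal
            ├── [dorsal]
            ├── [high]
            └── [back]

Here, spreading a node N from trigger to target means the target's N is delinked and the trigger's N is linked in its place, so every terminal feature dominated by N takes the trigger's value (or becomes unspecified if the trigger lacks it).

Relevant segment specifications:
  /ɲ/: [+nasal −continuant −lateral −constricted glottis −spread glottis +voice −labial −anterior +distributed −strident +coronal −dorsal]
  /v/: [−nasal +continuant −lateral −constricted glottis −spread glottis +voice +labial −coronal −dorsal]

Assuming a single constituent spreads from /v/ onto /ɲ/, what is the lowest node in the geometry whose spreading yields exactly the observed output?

The alternation /ɲ/ → [m] changes [labial], [coronal], [anterior], [distributed], [strident] and nothing else.
The smallest constituent containing every changed terminal is Place — each of its daughters lacks at least one of the affected features.
Delinking /ɲ/'s Place and associating /v/'s Place gives precisely the feature bundle of [m].
Features on which the two segments disagree outside Place, such as [nasal], [continuant], are unchanged — nothing dominating them spread, and Place is the minimal sufficient constituent.

Place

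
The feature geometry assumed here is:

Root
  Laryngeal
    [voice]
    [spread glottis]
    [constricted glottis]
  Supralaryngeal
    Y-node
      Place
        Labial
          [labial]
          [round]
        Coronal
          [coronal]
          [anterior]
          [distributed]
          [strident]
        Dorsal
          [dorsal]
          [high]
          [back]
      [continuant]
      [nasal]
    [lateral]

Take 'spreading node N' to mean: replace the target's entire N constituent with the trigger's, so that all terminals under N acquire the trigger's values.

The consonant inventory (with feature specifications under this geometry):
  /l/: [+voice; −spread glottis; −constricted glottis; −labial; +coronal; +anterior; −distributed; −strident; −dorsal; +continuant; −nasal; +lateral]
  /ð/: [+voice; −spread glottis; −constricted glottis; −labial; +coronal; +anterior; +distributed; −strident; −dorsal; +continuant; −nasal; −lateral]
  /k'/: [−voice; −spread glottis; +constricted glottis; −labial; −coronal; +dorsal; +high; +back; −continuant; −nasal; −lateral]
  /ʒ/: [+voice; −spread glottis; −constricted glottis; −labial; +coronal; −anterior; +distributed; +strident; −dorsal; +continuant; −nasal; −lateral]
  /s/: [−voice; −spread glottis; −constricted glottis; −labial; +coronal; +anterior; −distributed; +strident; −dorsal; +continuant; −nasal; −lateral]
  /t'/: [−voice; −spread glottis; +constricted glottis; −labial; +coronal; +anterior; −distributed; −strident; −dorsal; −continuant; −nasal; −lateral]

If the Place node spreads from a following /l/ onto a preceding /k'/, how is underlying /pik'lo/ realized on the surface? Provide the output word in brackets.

[pit'lo]

Terminals under Place in this geometry: [labial], [round], [coronal], [anterior], [distributed], [strident], [dorsal], [high], [back].
Spreading Place from /l/ onto /k'/ replaces those values with /l/'s: [−labial], [+coronal], [+anterior], [−distributed], [−strident], [−dorsal]. Features outside Place ([voice], [spread glottis], [constricted glottis], …) stay as in /k'/.
The resulting bundle matches /t'/ in the inventory; substituting it for /k'/ gives [pit'lo].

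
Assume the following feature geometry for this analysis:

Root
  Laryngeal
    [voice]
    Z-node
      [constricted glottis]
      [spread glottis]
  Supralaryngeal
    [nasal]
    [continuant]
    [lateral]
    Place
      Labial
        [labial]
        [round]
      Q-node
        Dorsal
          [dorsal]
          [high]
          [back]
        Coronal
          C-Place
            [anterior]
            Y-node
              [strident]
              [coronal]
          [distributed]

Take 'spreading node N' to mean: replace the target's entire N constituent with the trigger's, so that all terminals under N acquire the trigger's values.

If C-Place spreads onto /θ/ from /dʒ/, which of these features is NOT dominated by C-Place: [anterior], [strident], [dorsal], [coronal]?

The terminals dominated by C-Place are [anterior], [strident], [coronal].
[strident], [coronal], [anterior] all lie under C-Place, so they are overwritten when C-Place spreads.
[dorsal] is not within the C-Place subtree (it hangs from Dorsal), so /θ/'s [dorsal] value survives.

[dorsal]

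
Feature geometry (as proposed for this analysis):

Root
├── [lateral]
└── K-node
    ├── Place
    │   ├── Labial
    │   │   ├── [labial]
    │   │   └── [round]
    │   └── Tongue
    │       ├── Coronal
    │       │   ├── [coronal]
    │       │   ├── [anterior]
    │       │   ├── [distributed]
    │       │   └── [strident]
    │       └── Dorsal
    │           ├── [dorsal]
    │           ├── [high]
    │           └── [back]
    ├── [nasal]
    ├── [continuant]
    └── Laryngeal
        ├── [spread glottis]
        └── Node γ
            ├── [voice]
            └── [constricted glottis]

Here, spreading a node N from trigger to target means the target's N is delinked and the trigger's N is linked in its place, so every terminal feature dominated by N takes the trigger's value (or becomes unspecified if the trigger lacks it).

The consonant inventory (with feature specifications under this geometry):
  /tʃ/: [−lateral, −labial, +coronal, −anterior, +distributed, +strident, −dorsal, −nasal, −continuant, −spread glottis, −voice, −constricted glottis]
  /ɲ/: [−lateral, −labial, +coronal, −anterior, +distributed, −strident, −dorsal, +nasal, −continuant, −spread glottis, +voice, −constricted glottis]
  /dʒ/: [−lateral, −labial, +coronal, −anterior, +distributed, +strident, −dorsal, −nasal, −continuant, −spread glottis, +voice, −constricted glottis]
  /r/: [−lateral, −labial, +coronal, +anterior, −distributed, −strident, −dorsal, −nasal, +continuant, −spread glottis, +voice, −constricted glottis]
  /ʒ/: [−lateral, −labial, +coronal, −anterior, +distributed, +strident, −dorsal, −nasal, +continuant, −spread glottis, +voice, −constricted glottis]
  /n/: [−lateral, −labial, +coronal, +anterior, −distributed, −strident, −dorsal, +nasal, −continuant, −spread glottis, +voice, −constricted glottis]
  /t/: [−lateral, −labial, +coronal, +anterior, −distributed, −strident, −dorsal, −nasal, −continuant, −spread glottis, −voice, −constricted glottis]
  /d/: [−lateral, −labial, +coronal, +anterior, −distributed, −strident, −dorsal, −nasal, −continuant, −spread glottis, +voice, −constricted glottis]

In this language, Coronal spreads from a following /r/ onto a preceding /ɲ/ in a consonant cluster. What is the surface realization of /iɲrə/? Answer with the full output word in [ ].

Coronal immediately or transitively dominates [coronal], [anterior], [distributed], [strident].
Spreading Coronal from /r/ onto /ɲ/ replaces those values with /r/'s: [+coronal], [+anterior], [−distributed], [−strident]. Features outside Coronal ([lateral], [labial], [dorsal], …) stay as in /ɲ/.
The resulting bundle matches /n/ in the inventory; substituting it for /ɲ/ gives [inrə].

[inrə]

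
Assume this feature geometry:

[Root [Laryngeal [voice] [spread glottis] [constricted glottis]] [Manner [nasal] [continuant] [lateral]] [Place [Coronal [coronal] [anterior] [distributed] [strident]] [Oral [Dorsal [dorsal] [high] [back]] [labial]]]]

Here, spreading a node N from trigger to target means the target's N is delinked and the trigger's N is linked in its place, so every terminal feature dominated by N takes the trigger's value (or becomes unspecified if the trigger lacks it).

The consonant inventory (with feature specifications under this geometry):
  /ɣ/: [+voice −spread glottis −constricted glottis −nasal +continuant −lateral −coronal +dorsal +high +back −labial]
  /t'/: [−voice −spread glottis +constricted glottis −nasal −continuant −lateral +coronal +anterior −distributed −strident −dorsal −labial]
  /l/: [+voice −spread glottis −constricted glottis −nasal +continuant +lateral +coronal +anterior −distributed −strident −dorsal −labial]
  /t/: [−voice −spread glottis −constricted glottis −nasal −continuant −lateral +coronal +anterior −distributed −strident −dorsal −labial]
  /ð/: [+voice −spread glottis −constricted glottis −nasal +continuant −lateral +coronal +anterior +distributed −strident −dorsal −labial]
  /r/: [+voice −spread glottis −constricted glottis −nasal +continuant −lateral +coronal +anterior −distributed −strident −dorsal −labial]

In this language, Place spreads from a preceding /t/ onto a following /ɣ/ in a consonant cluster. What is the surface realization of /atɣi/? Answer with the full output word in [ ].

Terminals under Place in this geometry: [coronal], [anterior], [distributed], [strident], [dorsal], [high], [back], [labial].
Spreading Place from /t/ onto /ɣ/ replaces those values with /t/'s: [+coronal], [+anterior], [−distributed], [−strident], [−dorsal], [−labial]. Features outside Place ([voice], [spread glottis], [constricted glottis], …) stay as in /ɣ/.
The resulting bundle matches /r/ in the inventory; substituting it for /ɣ/ gives [atri].

[atri]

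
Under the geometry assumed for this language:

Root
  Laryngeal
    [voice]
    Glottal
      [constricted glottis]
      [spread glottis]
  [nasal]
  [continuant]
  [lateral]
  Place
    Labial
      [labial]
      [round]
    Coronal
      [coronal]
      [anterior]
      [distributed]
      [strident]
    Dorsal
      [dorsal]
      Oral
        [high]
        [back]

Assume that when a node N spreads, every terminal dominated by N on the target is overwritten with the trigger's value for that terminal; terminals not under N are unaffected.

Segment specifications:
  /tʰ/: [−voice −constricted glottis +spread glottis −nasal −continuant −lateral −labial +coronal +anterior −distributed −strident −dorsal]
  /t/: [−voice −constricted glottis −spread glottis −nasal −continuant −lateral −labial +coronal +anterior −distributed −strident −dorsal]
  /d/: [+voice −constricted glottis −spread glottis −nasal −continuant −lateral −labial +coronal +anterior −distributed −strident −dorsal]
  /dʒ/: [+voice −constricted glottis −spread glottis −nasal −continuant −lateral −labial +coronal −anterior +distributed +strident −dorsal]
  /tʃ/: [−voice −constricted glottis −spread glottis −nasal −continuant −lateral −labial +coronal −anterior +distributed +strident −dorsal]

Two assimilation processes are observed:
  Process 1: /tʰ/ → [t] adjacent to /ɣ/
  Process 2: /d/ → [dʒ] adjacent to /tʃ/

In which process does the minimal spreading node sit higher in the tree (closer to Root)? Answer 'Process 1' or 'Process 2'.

Process 2

Process 1 alters [spread glottis]; the lowest dominating node is [spread glottis] (depth 3 from Root).
In Process 2, [anterior], [distributed], [strident] change, so the minimal spreading node is Coronal at depth 2.
Coronal is closer to Root than [spread glottis], so Process 2 spreads the higher node.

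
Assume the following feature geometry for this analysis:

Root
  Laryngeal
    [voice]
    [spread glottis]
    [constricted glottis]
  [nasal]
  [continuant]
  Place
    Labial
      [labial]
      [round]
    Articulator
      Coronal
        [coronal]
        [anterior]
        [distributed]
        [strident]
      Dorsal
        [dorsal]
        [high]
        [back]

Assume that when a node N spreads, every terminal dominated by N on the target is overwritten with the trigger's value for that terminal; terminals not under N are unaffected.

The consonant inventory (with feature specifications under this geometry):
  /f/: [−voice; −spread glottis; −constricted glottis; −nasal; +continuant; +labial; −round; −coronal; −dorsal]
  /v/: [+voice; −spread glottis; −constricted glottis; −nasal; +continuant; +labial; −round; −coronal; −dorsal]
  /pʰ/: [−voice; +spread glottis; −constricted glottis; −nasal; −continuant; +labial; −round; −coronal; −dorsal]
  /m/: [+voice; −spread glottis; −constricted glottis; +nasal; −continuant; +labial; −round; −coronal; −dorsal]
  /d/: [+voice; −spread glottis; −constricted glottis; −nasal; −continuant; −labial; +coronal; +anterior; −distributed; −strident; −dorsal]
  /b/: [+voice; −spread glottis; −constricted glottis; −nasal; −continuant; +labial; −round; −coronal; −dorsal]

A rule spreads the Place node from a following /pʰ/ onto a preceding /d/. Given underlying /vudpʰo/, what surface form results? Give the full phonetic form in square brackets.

Place immediately or transitively dominates [labial], [round], [coronal], [anterior], [distributed], [strident], [dorsal], [high], [back].
The target acquires /pʰ/'s values for everything under Place — [+labial], [−round], [−coronal], [−dorsal] — while keeping its own [voice], [spread glottis], [constricted glottis], ….
This feature bundle is that of [b], so /vudpʰo/ surfaces as [vubpʰo].

[vubpʰo]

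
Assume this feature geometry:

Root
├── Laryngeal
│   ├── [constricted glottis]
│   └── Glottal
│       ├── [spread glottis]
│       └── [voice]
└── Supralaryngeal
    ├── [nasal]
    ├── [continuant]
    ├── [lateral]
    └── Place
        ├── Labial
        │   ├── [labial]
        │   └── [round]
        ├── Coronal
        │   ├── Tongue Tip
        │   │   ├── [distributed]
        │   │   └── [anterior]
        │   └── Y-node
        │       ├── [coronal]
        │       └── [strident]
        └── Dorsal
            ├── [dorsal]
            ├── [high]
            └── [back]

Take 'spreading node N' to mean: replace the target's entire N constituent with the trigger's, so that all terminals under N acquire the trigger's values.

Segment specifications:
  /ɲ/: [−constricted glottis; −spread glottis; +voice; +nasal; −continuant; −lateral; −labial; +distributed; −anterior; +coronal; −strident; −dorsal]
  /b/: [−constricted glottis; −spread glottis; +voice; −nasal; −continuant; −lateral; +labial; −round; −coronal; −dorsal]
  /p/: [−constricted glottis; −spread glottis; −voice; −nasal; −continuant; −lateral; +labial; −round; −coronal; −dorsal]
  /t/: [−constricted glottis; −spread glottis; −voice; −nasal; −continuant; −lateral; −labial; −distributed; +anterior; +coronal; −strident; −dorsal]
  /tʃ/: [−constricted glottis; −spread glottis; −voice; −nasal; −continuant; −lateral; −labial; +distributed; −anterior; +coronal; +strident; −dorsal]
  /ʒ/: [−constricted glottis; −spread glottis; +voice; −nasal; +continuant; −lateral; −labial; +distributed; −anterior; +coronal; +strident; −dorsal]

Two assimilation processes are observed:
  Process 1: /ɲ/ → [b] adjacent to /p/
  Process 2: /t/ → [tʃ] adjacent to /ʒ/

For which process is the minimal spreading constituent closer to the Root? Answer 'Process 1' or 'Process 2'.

Process 1

Process 1: the features that change are [nasal], [labial], [round], [coronal], [anterior], [distributed], [strident]; the minimal node is Supralaryngeal (depth 1).
Process 2 alters [anterior], [distributed], [strident]; the lowest common ancestor is Coronal (depth 3 from Root).
Supralaryngeal is closer to Root than Coronal, so Process 1 spreads the higher node.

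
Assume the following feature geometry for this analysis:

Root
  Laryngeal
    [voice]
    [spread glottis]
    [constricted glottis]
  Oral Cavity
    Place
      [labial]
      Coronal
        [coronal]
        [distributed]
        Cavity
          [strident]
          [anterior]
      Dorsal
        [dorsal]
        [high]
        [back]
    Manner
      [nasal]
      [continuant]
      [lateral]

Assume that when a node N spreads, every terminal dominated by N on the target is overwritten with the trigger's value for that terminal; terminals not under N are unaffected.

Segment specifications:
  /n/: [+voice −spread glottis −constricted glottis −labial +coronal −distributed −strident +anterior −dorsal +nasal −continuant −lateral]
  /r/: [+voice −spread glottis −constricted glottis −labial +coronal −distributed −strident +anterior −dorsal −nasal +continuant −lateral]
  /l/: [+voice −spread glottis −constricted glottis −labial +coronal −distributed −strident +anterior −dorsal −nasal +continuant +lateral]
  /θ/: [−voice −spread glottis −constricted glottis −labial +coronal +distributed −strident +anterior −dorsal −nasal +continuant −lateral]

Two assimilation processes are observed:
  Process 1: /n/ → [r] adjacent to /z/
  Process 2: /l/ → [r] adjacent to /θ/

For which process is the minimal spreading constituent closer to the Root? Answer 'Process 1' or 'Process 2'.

Process 1

Process 1: the features that change are [nasal], [continuant]; the minimal node is Manner (depth 2).
Process 2: the feature that changes is [lateral]; the minimal node is [lateral] (depth 3).
Manner (depth 2) sits above [lateral] (depth 3), making Process 1 the one with the higher spreading node.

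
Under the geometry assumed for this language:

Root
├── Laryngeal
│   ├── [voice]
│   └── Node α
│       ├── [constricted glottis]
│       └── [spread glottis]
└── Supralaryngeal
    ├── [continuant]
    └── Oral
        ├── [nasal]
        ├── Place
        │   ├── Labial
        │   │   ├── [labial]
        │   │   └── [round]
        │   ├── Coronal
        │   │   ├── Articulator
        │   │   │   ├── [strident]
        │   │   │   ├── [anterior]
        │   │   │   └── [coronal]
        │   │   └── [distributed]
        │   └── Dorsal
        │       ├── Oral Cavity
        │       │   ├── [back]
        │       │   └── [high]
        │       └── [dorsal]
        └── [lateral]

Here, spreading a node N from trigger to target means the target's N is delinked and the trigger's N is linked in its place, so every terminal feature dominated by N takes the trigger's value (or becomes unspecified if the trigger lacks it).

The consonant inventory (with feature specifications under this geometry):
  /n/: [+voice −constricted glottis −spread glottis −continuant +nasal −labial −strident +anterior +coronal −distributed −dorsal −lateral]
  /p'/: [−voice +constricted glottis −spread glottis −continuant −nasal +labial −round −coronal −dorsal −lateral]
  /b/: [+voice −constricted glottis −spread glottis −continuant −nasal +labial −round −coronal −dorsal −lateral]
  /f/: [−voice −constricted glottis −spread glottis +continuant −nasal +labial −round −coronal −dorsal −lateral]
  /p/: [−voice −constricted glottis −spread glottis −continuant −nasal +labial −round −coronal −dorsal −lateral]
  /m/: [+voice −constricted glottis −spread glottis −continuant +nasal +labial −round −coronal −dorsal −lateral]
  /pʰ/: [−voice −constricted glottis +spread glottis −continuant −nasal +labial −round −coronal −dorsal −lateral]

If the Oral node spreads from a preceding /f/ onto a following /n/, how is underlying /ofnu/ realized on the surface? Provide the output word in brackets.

[ofbu]

The Oral node dominates the terminals [nasal], [labial], [round], [strident], [anterior], [coronal], [distributed], [back], [high], [dorsal], [lateral].
Spreading Oral from /f/ onto /n/ replaces those values with /f/'s: [−nasal], [+labial], [−round], [−coronal], [−dorsal], [−lateral]. Features outside Oral ([voice], [constricted glottis], [spread glottis], …) stay as in /n/.
This feature bundle is that of [b], so /ofnu/ surfaces as [ofbu].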